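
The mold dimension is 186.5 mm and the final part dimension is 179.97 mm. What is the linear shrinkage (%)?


Shrinkage = (mold - part) / mold * 100
= (186.5 - 179.97) / 186.5 * 100
= 6.53 / 186.5 * 100
= 3.5%

3.5%


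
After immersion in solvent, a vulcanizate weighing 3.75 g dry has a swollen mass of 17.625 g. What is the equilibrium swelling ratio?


Q = W_swollen / W_dry
Q = 17.625 / 3.75
Q = 4.7

Q = 4.7


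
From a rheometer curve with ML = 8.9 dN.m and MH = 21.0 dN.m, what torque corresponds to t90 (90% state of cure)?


M90 = ML + 0.9 * (MH - ML)
M90 = 8.9 + 0.9 * (21.0 - 8.9)
M90 = 8.9 + 0.9 * 12.1
M90 = 19.79 dN.m

19.79 dN.m


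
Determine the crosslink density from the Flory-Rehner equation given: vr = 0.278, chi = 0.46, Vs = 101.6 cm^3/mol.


ln(1 - vr) = ln(1 - 0.278) = -0.3257
Numerator = -((-0.3257) + 0.278 + 0.46 * 0.278^2) = 0.0122
Denominator = 101.6 * (0.278^(1/3) - 0.278/2) = 52.1870
nu = 0.0122 / 52.1870 = 2.3338e-04 mol/cm^3

2.3338e-04 mol/cm^3


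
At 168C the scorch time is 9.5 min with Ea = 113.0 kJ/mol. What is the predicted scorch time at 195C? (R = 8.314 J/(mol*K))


Convert temperatures: T1 = 168 + 273.15 = 441.15 K, T2 = 195 + 273.15 = 468.15 K
ts2_new = 9.5 * exp(113000 / 8.314 * (1/468.15 - 1/441.15))
1/T2 - 1/T1 = -1.3074e-04
ts2_new = 1.61 min

1.61 min


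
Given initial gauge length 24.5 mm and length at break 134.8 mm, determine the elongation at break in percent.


Elongation = (Lf - L0) / L0 * 100
= (134.8 - 24.5) / 24.5 * 100
= 110.3 / 24.5 * 100
= 450.2%

450.2%


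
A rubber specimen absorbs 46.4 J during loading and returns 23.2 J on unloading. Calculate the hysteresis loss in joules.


Hysteresis loss = loading - unloading
= 46.4 - 23.2
= 23.2 J

23.2 J


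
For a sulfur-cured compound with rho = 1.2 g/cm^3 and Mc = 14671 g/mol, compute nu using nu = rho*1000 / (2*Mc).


nu = rho * 1000 / (2 * Mc)
nu = 1.2 * 1000 / (2 * 14671)
nu = 1200.0 / 29342
nu = 0.0409 mol/L

0.0409 mol/L


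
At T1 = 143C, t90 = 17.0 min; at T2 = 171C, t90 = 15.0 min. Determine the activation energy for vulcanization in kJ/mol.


T1 = 416.15 K, T2 = 444.15 K
1/T1 - 1/T2 = 1.5149e-04
ln(t1/t2) = ln(17.0/15.0) = 0.1252
Ea = 8.314 * 0.1252 / 1.5149e-04 = 6869.2293 J/mol
Ea = 6.87 kJ/mol

6.87 kJ/mol


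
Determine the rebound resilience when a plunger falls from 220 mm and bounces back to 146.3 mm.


Resilience = h_rebound / h_drop * 100
= 146.3 / 220 * 100
= 66.5%

66.5%


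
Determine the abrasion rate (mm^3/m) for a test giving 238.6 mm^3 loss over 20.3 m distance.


Rate = volume_loss / distance
= 238.6 / 20.3
= 11.754 mm^3/m

11.754 mm^3/m


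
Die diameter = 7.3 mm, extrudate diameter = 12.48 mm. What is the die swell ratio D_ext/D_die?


Die swell ratio = D_extrudate / D_die
= 12.48 / 7.3
= 1.71

Die swell = 1.71


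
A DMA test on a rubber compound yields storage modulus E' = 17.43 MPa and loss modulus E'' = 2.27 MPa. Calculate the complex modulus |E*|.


|E*| = sqrt(E'^2 + E''^2)
= sqrt(17.43^2 + 2.27^2)
= sqrt(303.8049 + 5.1529)
= 17.577 MPa

17.577 MPa


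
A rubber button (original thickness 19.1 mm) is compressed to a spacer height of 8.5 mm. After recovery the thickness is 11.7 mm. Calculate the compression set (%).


CS = (t0 - recovered) / (t0 - ts) * 100
= (19.1 - 11.7) / (19.1 - 8.5) * 100
= 7.4 / 10.6 * 100
= 69.8%

69.8%


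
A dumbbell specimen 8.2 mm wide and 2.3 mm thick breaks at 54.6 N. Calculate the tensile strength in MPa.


Area = width * thickness = 8.2 * 2.3 = 18.86 mm^2
TS = force / area = 54.6 / 18.86 = 2.9 MPa

2.9 MPa


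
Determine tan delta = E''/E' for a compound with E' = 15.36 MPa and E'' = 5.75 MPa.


tan delta = E'' / E'
= 5.75 / 15.36
= 0.3743

tan delta = 0.3743


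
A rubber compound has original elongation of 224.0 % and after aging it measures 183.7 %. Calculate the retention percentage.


Retention = aged / original * 100
= 183.7 / 224.0 * 100
= 82.0%

82.0%


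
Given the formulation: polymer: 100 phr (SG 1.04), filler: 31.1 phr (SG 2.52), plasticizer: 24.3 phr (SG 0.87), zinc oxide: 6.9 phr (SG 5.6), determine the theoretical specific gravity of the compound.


Sum of weights = 162.3
Volume contributions:
  polymer: 100/1.04 = 96.1538
  filler: 31.1/2.52 = 12.3413
  plasticizer: 24.3/0.87 = 27.9310
  zinc oxide: 6.9/5.6 = 1.2321
Sum of volumes = 137.6583
SG = 162.3 / 137.6583 = 1.179

SG = 1.179


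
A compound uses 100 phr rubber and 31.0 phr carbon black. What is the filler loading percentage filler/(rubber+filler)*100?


Filler % = filler / (rubber + filler) * 100
= 31.0 / (100 + 31.0) * 100
= 31.0 / 131.0 * 100
= 23.66%

23.66%


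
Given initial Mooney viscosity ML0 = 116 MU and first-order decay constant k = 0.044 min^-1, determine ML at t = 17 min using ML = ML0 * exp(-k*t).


ML = ML0 * exp(-k * t)
ML = 116 * exp(-0.044 * 17)
ML = 116 * 0.4733
ML = 54.9 MU

54.9 MU


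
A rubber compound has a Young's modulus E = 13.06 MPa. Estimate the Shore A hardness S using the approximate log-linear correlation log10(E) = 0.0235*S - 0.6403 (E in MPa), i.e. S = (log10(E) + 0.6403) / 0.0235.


log10(E) = 0.0235*S - 0.6403  =>  S = (log10(E) + 0.6403) / 0.0235
log10(13.06) = 1.115943
S = (1.115943 + 0.6403) / 0.0235 = 1.756243 / 0.0235
S = 74.7

Shore A = 74.7


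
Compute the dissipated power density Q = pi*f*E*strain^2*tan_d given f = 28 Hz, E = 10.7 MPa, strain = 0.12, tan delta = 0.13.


Q = pi * f * E * strain^2 * tan_d
= pi * 28 * 10.7 * 0.12^2 * 0.13
= pi * 28 * 10.7 * 0.0144 * 0.13
= 1.7620

Q = 1.7620


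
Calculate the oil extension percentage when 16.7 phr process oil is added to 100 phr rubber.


Oil % = oil / (100 + oil) * 100
= 16.7 / (100 + 16.7) * 100
= 16.7 / 116.7 * 100
= 14.31%

14.31%


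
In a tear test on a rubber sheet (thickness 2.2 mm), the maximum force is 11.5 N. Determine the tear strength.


Tear strength = force / thickness
= 11.5 / 2.2
= 5.23 N/mm

5.23 N/mm


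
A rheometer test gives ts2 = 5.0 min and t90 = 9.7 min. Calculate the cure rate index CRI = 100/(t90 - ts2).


CRI = 100 / (t90 - ts2)
= 100 / (9.7 - 5.0)
= 100 / 4.7
= 21.28 min^-1

21.28 min^-1


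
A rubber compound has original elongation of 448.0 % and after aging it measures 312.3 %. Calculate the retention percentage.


Retention = aged / original * 100
= 312.3 / 448.0 * 100
= 69.7%

69.7%


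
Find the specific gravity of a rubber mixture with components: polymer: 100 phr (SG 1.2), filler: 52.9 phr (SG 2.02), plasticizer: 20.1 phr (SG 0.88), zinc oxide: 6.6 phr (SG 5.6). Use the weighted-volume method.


Sum of weights = 179.6
Volume contributions:
  polymer: 100/1.2 = 83.3333
  filler: 52.9/2.02 = 26.1881
  plasticizer: 20.1/0.88 = 22.8409
  zinc oxide: 6.6/5.6 = 1.1786
Sum of volumes = 133.5409
SG = 179.6 / 133.5409 = 1.345

SG = 1.345


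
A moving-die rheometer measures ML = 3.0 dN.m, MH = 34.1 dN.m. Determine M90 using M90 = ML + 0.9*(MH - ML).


M90 = ML + 0.9 * (MH - ML)
M90 = 3.0 + 0.9 * (34.1 - 3.0)
M90 = 3.0 + 0.9 * 31.1
M90 = 30.99 dN.m

30.99 dN.m


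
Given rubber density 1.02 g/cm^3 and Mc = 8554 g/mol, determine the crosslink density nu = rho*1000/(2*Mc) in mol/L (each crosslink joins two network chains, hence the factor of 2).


nu = rho * 1000 / (2 * Mc)
nu = 1.02 * 1000 / (2 * 8554)
nu = 1020.0 / 17108
nu = 0.0596 mol/L

0.0596 mol/L


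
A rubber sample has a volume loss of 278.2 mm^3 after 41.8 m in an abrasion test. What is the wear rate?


Rate = volume_loss / distance
= 278.2 / 41.8
= 6.656 mm^3/m

6.656 mm^3/m


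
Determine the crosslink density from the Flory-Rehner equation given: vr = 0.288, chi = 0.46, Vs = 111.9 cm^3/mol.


ln(1 - vr) = ln(1 - 0.288) = -0.3397
Numerator = -((-0.3397) + 0.288 + 0.46 * 0.288^2) = 0.0135
Denominator = 111.9 * (0.288^(1/3) - 0.288/2) = 57.7835
nu = 0.0135 / 57.7835 = 2.3403e-04 mol/cm^3

2.3403e-04 mol/cm^3


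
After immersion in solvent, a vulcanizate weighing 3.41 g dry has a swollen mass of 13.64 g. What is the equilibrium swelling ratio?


Q = W_swollen / W_dry
Q = 13.64 / 3.41
Q = 4.0

Q = 4.0


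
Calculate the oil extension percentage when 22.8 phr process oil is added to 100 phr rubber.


Oil % = oil / (100 + oil) * 100
= 22.8 / (100 + 22.8) * 100
= 22.8 / 122.8 * 100
= 18.57%

18.57%


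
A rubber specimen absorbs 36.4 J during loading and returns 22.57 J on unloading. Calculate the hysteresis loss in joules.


Hysteresis loss = loading - unloading
= 36.4 - 22.57
= 13.83 J

13.83 J


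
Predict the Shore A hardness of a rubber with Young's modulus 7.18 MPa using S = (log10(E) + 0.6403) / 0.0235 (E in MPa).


log10(E) = 0.0235*S - 0.6403  =>  S = (log10(E) + 0.6403) / 0.0235
log10(7.18) = 0.856124
S = (0.856124 + 0.6403) / 0.0235 = 1.496424 / 0.0235
S = 63.7

Shore A = 63.7


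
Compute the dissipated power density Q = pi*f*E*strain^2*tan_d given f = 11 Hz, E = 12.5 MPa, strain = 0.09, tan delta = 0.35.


Q = pi * f * E * strain^2 * tan_d
= pi * 11 * 12.5 * 0.09^2 * 0.35
= pi * 11 * 12.5 * 0.0081 * 0.35
= 1.2246

Q = 1.2246


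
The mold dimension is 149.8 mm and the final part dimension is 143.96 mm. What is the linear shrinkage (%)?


Shrinkage = (mold - part) / mold * 100
= (149.8 - 143.96) / 149.8 * 100
= 5.84 / 149.8 * 100
= 3.9%

3.9%


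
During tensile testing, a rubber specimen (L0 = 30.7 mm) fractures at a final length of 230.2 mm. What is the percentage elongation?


Elongation = (Lf - L0) / L0 * 100
= (230.2 - 30.7) / 30.7 * 100
= 199.5 / 30.7 * 100
= 649.8%

649.8%


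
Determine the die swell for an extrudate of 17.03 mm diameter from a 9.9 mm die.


Die swell ratio = D_extrudate / D_die
= 17.03 / 9.9
= 1.72

Die swell = 1.72


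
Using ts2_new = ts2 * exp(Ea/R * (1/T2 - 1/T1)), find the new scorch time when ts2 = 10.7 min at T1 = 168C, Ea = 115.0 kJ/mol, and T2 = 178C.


Convert temperatures: T1 = 168 + 273.15 = 441.15 K, T2 = 178 + 273.15 = 451.15 K
ts2_new = 10.7 * exp(115000 / 8.314 * (1/451.15 - 1/441.15))
1/T2 - 1/T1 = -5.0245e-05
ts2_new = 5.34 min

5.34 min


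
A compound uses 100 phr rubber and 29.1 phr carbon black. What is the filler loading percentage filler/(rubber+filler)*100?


Filler % = filler / (rubber + filler) * 100
= 29.1 / (100 + 29.1) * 100
= 29.1 / 129.1 * 100
= 22.54%

22.54%


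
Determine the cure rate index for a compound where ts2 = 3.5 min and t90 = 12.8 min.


CRI = 100 / (t90 - ts2)
= 100 / (12.8 - 3.5)
= 100 / 9.3
= 10.75 min^-1

10.75 min^-1


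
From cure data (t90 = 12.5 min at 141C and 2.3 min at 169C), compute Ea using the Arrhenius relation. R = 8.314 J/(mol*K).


T1 = 414.15 K, T2 = 442.15 K
1/T1 - 1/T2 = 1.5291e-04
ln(t1/t2) = ln(12.5/2.3) = 1.6928
Ea = 8.314 * 1.6928 / 1.5291e-04 = 92042.8256 J/mol
Ea = 92.04 kJ/mol

92.04 kJ/mol


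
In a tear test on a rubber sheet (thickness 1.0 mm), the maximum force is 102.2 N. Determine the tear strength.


Tear strength = force / thickness
= 102.2 / 1.0
= 102.2 N/mm

102.2 N/mm


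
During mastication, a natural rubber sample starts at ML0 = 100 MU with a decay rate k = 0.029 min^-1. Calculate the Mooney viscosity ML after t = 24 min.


ML = ML0 * exp(-k * t)
ML = 100 * exp(-0.029 * 24)
ML = 100 * 0.4986
ML = 49.86 MU

49.86 MU


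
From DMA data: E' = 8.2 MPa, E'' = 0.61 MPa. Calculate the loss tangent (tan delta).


tan delta = E'' / E'
= 0.61 / 8.2
= 0.0744

tan delta = 0.0744


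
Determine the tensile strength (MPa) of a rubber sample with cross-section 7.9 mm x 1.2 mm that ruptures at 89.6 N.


Area = width * thickness = 7.9 * 1.2 = 9.48 mm^2
TS = force / area = 89.6 / 9.48 = 9.45 MPa

9.45 MPa


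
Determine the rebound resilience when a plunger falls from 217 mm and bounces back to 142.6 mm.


Resilience = h_rebound / h_drop * 100
= 142.6 / 217 * 100
= 65.7%

65.7%


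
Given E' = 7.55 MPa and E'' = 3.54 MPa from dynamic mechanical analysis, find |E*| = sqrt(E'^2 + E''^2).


|E*| = sqrt(E'^2 + E''^2)
= sqrt(7.55^2 + 3.54^2)
= sqrt(57.0025 + 12.5316)
= 8.339 MPa

8.339 MPa


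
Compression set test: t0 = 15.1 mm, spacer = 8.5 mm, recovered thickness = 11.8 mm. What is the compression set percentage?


CS = (t0 - recovered) / (t0 - ts) * 100
= (15.1 - 11.8) / (15.1 - 8.5) * 100
= 3.3 / 6.6 * 100
= 50.0%

50.0%


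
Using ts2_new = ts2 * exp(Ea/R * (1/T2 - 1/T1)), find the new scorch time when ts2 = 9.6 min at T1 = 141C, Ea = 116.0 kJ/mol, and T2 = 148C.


Convert temperatures: T1 = 141 + 273.15 = 414.15 K, T2 = 148 + 273.15 = 421.15 K
ts2_new = 9.6 * exp(116000 / 8.314 * (1/421.15 - 1/414.15))
1/T2 - 1/T1 = -4.0133e-05
ts2_new = 5.48 min

5.48 min


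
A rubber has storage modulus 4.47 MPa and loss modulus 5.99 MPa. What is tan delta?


tan delta = E'' / E'
= 5.99 / 4.47
= 1.34

tan delta = 1.34


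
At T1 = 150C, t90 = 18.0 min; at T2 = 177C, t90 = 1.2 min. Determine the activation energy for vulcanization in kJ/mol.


T1 = 423.15 K, T2 = 450.15 K
1/T1 - 1/T2 = 1.4175e-04
ln(t1/t2) = ln(18.0/1.2) = 2.7081
Ea = 8.314 * 2.7081 / 1.4175e-04 = 158838.0573 J/mol
Ea = 158.84 kJ/mol

158.84 kJ/mol


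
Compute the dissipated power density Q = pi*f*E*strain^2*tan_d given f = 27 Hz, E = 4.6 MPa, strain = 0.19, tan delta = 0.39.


Q = pi * f * E * strain^2 * tan_d
= pi * 27 * 4.6 * 0.19^2 * 0.39
= pi * 27 * 4.6 * 0.0361 * 0.39
= 5.4934

Q = 5.4934


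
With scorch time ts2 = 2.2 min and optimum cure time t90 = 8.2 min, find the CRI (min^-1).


CRI = 100 / (t90 - ts2)
= 100 / (8.2 - 2.2)
= 100 / 6.0
= 16.67 min^-1

16.67 min^-1


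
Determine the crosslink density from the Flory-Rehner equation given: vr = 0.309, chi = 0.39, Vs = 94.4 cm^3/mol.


ln(1 - vr) = ln(1 - 0.309) = -0.3696
Numerator = -((-0.3696) + 0.309 + 0.39 * 0.309^2) = 0.0234
Denominator = 94.4 * (0.309^(1/3) - 0.309/2) = 49.2354
nu = 0.0234 / 49.2354 = 4.7482e-04 mol/cm^3

4.7482e-04 mol/cm^3


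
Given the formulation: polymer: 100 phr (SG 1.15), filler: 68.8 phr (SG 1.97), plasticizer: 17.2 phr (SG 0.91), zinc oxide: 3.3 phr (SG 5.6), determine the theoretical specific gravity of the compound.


Sum of weights = 189.3
Volume contributions:
  polymer: 100/1.15 = 86.9565
  filler: 68.8/1.97 = 34.9239
  plasticizer: 17.2/0.91 = 18.9011
  zinc oxide: 3.3/5.6 = 0.5893
Sum of volumes = 141.3708
SG = 189.3 / 141.3708 = 1.339

SG = 1.339


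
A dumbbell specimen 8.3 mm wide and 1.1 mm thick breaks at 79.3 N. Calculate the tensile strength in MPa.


Area = width * thickness = 8.3 * 1.1 = 9.13 mm^2
TS = force / area = 79.3 / 9.13 = 8.69 MPa

8.69 MPa


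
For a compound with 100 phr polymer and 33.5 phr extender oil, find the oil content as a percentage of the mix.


Oil % = oil / (100 + oil) * 100
= 33.5 / (100 + 33.5) * 100
= 33.5 / 133.5 * 100
= 25.09%

25.09%


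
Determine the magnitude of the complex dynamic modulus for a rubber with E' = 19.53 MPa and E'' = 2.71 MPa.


|E*| = sqrt(E'^2 + E''^2)
= sqrt(19.53^2 + 2.71^2)
= sqrt(381.4209 + 7.3441)
= 19.717 MPa

19.717 MPa


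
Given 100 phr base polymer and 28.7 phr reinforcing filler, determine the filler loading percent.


Filler % = filler / (rubber + filler) * 100
= 28.7 / (100 + 28.7) * 100
= 28.7 / 128.7 * 100
= 22.3%

22.3%


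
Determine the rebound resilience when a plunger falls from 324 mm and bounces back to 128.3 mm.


Resilience = h_rebound / h_drop * 100
= 128.3 / 324 * 100
= 39.6%

39.6%


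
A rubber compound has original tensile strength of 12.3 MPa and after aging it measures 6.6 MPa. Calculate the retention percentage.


Retention = aged / original * 100
= 6.6 / 12.3 * 100
= 53.7%

53.7%


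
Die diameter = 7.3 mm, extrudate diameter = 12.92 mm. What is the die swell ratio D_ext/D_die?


Die swell ratio = D_extrudate / D_die
= 12.92 / 7.3
= 1.77

Die swell = 1.77


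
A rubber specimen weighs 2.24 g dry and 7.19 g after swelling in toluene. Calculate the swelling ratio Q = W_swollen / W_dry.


Q = W_swollen / W_dry
Q = 7.19 / 2.24
Q = 3.21

Q = 3.21


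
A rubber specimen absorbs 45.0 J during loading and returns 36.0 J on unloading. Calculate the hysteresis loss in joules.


Hysteresis loss = loading - unloading
= 45.0 - 36.0
= 9.0 J

9.0 J


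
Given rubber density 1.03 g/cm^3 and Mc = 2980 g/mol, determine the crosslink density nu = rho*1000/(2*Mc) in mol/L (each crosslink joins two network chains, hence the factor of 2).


nu = rho * 1000 / (2 * Mc)
nu = 1.03 * 1000 / (2 * 2980)
nu = 1030.0 / 5960
nu = 0.1728 mol/L

0.1728 mol/L


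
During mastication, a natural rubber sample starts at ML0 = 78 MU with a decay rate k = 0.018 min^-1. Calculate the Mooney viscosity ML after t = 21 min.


ML = ML0 * exp(-k * t)
ML = 78 * exp(-0.018 * 21)
ML = 78 * 0.6852
ML = 53.45 MU

53.45 MU


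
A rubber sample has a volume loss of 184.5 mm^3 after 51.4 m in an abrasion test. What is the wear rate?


Rate = volume_loss / distance
= 184.5 / 51.4
= 3.589 mm^3/m

3.589 mm^3/m


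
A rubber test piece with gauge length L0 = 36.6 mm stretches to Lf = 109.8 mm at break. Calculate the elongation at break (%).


Elongation = (Lf - L0) / L0 * 100
= (109.8 - 36.6) / 36.6 * 100
= 73.2 / 36.6 * 100
= 200.0%

200.0%


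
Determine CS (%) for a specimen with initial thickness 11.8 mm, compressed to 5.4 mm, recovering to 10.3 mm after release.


CS = (t0 - recovered) / (t0 - ts) * 100
= (11.8 - 10.3) / (11.8 - 5.4) * 100
= 1.5 / 6.4 * 100
= 23.4%

23.4%


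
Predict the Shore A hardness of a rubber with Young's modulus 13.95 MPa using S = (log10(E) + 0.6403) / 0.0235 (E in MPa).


log10(E) = 0.0235*S - 0.6403  =>  S = (log10(E) + 0.6403) / 0.0235
log10(13.95) = 1.144574
S = (1.144574 + 0.6403) / 0.0235 = 1.784874 / 0.0235
S = 76.0

Shore A = 76.0


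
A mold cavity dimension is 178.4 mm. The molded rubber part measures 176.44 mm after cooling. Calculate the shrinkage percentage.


Shrinkage = (mold - part) / mold * 100
= (178.4 - 176.44) / 178.4 * 100
= 1.96 / 178.4 * 100
= 1.1%

1.1%


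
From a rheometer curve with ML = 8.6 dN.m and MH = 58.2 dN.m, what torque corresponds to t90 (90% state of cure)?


M90 = ML + 0.9 * (MH - ML)
M90 = 8.6 + 0.9 * (58.2 - 8.6)
M90 = 8.6 + 0.9 * 49.6
M90 = 53.24 dN.m

53.24 dN.m


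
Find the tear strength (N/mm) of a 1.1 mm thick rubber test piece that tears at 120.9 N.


Tear strength = force / thickness
= 120.9 / 1.1
= 109.91 N/mm

109.91 N/mm


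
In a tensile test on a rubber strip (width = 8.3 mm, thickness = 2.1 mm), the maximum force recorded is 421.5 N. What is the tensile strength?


Area = width * thickness = 8.3 * 2.1 = 17.43 mm^2
TS = force / area = 421.5 / 17.43 = 24.18 MPa

24.18 MPa


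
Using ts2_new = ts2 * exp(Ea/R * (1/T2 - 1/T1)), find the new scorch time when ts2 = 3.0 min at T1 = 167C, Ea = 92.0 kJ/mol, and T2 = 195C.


Convert temperatures: T1 = 167 + 273.15 = 440.15 K, T2 = 195 + 273.15 = 468.15 K
ts2_new = 3.0 * exp(92000 / 8.314 * (1/468.15 - 1/440.15))
1/T2 - 1/T1 = -1.3589e-04
ts2_new = 0.67 min

0.67 min


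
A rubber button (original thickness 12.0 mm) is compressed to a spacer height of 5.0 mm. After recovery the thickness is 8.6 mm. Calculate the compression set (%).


CS = (t0 - recovered) / (t0 - ts) * 100
= (12.0 - 8.6) / (12.0 - 5.0) * 100
= 3.4 / 7.0 * 100
= 48.6%

48.6%


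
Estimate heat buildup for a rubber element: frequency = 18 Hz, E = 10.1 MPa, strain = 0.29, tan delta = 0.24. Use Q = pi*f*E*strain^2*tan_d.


Q = pi * f * E * strain^2 * tan_d
= pi * 18 * 10.1 * 0.29^2 * 0.24
= pi * 18 * 10.1 * 0.0841 * 0.24
= 11.5279

Q = 11.5279


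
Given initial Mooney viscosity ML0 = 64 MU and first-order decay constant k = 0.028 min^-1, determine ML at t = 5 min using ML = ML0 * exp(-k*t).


ML = ML0 * exp(-k * t)
ML = 64 * exp(-0.028 * 5)
ML = 64 * 0.8694
ML = 55.64 MU

55.64 MU


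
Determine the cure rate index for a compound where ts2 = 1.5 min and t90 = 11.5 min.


CRI = 100 / (t90 - ts2)
= 100 / (11.5 - 1.5)
= 100 / 10.0
= 10.0 min^-1

10.0 min^-1


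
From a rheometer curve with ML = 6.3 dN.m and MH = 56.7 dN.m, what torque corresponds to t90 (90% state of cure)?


M90 = ML + 0.9 * (MH - ML)
M90 = 6.3 + 0.9 * (56.7 - 6.3)
M90 = 6.3 + 0.9 * 50.4
M90 = 51.66 dN.m

51.66 dN.m


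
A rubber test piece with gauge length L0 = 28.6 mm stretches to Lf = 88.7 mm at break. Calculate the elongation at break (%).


Elongation = (Lf - L0) / L0 * 100
= (88.7 - 28.6) / 28.6 * 100
= 60.1 / 28.6 * 100
= 210.1%

210.1%


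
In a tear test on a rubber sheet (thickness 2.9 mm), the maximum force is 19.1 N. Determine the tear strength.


Tear strength = force / thickness
= 19.1 / 2.9
= 6.59 N/mm

6.59 N/mm


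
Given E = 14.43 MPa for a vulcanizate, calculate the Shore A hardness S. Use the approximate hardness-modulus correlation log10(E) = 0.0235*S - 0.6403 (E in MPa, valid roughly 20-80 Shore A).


log10(E) = 0.0235*S - 0.6403  =>  S = (log10(E) + 0.6403) / 0.0235
log10(14.43) = 1.159266
S = (1.159266 + 0.6403) / 0.0235 = 1.799566 / 0.0235
S = 76.6

Shore A = 76.6


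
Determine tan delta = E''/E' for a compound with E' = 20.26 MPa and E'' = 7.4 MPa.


tan delta = E'' / E'
= 7.4 / 20.26
= 0.3653

tan delta = 0.3653


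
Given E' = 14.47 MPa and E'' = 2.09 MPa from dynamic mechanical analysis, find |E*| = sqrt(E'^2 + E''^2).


|E*| = sqrt(E'^2 + E''^2)
= sqrt(14.47^2 + 2.09^2)
= sqrt(209.3809 + 4.3681)
= 14.62 MPa

14.62 MPa


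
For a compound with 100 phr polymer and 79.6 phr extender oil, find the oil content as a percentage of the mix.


Oil % = oil / (100 + oil) * 100
= 79.6 / (100 + 79.6) * 100
= 79.6 / 179.6 * 100
= 44.32%

44.32%


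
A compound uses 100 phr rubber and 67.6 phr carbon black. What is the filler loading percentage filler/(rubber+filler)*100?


Filler % = filler / (rubber + filler) * 100
= 67.6 / (100 + 67.6) * 100
= 67.6 / 167.6 * 100
= 40.33%

40.33%


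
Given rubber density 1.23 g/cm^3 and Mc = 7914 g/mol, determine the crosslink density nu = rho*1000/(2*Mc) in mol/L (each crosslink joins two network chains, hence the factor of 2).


nu = rho * 1000 / (2 * Mc)
nu = 1.23 * 1000 / (2 * 7914)
nu = 1230.0 / 15828
nu = 0.0777 mol/L

0.0777 mol/L


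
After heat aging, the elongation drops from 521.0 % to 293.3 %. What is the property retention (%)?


Retention = aged / original * 100
= 293.3 / 521.0 * 100
= 56.3%

56.3%


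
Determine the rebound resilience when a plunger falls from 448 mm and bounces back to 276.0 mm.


Resilience = h_rebound / h_drop * 100
= 276.0 / 448 * 100
= 61.6%

61.6%


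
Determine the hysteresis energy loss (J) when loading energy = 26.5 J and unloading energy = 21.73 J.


Hysteresis loss = loading - unloading
= 26.5 - 21.73
= 4.77 J

4.77 J


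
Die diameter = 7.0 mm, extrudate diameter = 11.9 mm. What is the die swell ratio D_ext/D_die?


Die swell ratio = D_extrudate / D_die
= 11.9 / 7.0
= 1.7

Die swell = 1.7


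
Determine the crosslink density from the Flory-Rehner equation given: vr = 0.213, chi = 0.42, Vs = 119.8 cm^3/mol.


ln(1 - vr) = ln(1 - 0.213) = -0.2395
Numerator = -((-0.2395) + 0.213 + 0.42 * 0.213^2) = 0.0075
Denominator = 119.8 * (0.213^(1/3) - 0.213/2) = 58.7870
nu = 0.0075 / 58.7870 = 1.2710e-04 mol/cm^3

1.2710e-04 mol/cm^3


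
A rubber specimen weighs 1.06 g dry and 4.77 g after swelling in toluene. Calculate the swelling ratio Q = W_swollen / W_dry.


Q = W_swollen / W_dry
Q = 4.77 / 1.06
Q = 4.5

Q = 4.5


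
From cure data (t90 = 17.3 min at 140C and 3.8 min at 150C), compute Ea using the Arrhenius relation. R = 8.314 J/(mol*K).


T1 = 413.15 K, T2 = 423.15 K
1/T1 - 1/T2 = 5.7200e-05
ln(t1/t2) = ln(17.3/3.8) = 1.5157
Ea = 8.314 * 1.5157 / 5.7200e-05 = 220306.3069 J/mol
Ea = 220.31 kJ/mol

220.31 kJ/mol


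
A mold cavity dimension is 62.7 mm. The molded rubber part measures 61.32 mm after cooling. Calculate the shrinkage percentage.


Shrinkage = (mold - part) / mold * 100
= (62.7 - 61.32) / 62.7 * 100
= 1.38 / 62.7 * 100
= 2.2%

2.2%


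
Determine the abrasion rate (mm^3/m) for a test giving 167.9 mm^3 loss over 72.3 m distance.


Rate = volume_loss / distance
= 167.9 / 72.3
= 2.322 mm^3/m

2.322 mm^3/m


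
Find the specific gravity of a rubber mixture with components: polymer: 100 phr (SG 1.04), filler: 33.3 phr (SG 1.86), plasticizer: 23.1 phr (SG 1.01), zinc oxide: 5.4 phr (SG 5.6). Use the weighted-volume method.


Sum of weights = 161.8
Volume contributions:
  polymer: 100/1.04 = 96.1538
  filler: 33.3/1.86 = 17.9032
  plasticizer: 23.1/1.01 = 22.8713
  zinc oxide: 5.4/5.6 = 0.9643
Sum of volumes = 137.8926
SG = 161.8 / 137.8926 = 1.173

SG = 1.173


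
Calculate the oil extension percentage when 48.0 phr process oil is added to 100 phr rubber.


Oil % = oil / (100 + oil) * 100
= 48.0 / (100 + 48.0) * 100
= 48.0 / 148.0 * 100
= 32.43%

32.43%


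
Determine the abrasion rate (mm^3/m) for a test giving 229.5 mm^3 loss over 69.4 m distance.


Rate = volume_loss / distance
= 229.5 / 69.4
= 3.307 mm^3/m

3.307 mm^3/m


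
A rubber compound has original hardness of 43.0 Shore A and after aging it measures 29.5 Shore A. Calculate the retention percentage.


Retention = aged / original * 100
= 29.5 / 43.0 * 100
= 68.6%

68.6%


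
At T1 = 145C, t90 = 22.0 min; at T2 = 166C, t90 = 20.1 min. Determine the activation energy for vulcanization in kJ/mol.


T1 = 418.15 K, T2 = 439.15 K
1/T1 - 1/T2 = 1.1436e-04
ln(t1/t2) = ln(22.0/20.1) = 0.0903
Ea = 8.314 * 0.0903 / 1.1436e-04 = 6566.4755 J/mol
Ea = 6.57 kJ/mol

6.57 kJ/mol


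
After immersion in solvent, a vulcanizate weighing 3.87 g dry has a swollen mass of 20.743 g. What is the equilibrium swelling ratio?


Q = W_swollen / W_dry
Q = 20.743 / 3.87
Q = 5.36

Q = 5.36


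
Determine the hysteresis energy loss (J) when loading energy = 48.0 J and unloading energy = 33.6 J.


Hysteresis loss = loading - unloading
= 48.0 - 33.6
= 14.4 J

14.4 J


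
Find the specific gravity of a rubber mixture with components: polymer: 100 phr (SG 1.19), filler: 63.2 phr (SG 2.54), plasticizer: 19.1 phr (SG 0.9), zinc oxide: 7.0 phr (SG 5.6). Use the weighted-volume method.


Sum of weights = 189.3
Volume contributions:
  polymer: 100/1.19 = 84.0336
  filler: 63.2/2.54 = 24.8819
  plasticizer: 19.1/0.9 = 21.2222
  zinc oxide: 7.0/5.6 = 1.2500
Sum of volumes = 131.3877
SG = 189.3 / 131.3877 = 1.441

SG = 1.441


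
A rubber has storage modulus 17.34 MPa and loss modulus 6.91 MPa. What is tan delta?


tan delta = E'' / E'
= 6.91 / 17.34
= 0.3985

tan delta = 0.3985


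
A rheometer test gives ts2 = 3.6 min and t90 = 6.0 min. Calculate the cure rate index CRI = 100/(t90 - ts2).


CRI = 100 / (t90 - ts2)
= 100 / (6.0 - 3.6)
= 100 / 2.4
= 41.67 min^-1

41.67 min^-1


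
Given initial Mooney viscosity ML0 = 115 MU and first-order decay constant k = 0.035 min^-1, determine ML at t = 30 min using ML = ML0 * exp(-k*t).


ML = ML0 * exp(-k * t)
ML = 115 * exp(-0.035 * 30)
ML = 115 * 0.3499
ML = 40.24 MU

40.24 MU


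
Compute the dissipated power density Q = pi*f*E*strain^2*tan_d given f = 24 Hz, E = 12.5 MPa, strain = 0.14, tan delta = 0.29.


Q = pi * f * E * strain^2 * tan_d
= pi * 24 * 12.5 * 0.14^2 * 0.29
= pi * 24 * 12.5 * 0.0196 * 0.29
= 5.3570

Q = 5.3570


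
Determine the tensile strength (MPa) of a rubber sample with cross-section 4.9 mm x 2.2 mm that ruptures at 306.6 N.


Area = width * thickness = 4.9 * 2.2 = 10.78 mm^2
TS = force / area = 306.6 / 10.78 = 28.44 MPa

28.44 MPa


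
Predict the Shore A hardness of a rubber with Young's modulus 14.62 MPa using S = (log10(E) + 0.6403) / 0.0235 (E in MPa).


log10(E) = 0.0235*S - 0.6403  =>  S = (log10(E) + 0.6403) / 0.0235
log10(14.62) = 1.164947
S = (1.164947 + 0.6403) / 0.0235 = 1.805247 / 0.0235
S = 76.8

Shore A = 76.8


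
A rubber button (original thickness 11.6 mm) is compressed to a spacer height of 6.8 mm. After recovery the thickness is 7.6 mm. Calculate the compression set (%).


CS = (t0 - recovered) / (t0 - ts) * 100
= (11.6 - 7.6) / (11.6 - 6.8) * 100
= 4.0 / 4.8 * 100
= 83.3%

83.3%


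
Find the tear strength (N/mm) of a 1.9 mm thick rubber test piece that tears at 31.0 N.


Tear strength = force / thickness
= 31.0 / 1.9
= 16.32 N/mm

16.32 N/mm


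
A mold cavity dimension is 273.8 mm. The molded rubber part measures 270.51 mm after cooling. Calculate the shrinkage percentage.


Shrinkage = (mold - part) / mold * 100
= (273.8 - 270.51) / 273.8 * 100
= 3.29 / 273.8 * 100
= 1.2%

1.2%


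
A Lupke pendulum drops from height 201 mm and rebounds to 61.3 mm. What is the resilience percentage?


Resilience = h_rebound / h_drop * 100
= 61.3 / 201 * 100
= 30.5%

30.5%


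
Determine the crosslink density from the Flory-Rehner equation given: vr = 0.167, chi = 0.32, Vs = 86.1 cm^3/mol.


ln(1 - vr) = ln(1 - 0.167) = -0.1827
Numerator = -((-0.1827) + 0.167 + 0.32 * 0.167^2) = 0.0068
Denominator = 86.1 * (0.167^(1/3) - 0.167/2) = 40.2249
nu = 0.0068 / 40.2249 = 1.6898e-04 mol/cm^3

1.6898e-04 mol/cm^3


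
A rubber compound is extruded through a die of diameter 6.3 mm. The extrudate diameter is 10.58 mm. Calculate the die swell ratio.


Die swell ratio = D_extrudate / D_die
= 10.58 / 6.3
= 1.679

Die swell = 1.679


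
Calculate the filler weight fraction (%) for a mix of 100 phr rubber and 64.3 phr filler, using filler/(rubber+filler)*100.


Filler % = filler / (rubber + filler) * 100
= 64.3 / (100 + 64.3) * 100
= 64.3 / 164.3 * 100
= 39.14%

39.14%


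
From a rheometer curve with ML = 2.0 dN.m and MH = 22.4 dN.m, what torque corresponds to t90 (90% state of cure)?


M90 = ML + 0.9 * (MH - ML)
M90 = 2.0 + 0.9 * (22.4 - 2.0)
M90 = 2.0 + 0.9 * 20.4
M90 = 20.36 dN.m

20.36 dN.m


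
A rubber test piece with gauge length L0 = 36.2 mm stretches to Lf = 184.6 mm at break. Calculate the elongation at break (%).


Elongation = (Lf - L0) / L0 * 100
= (184.6 - 36.2) / 36.2 * 100
= 148.4 / 36.2 * 100
= 409.9%

409.9%


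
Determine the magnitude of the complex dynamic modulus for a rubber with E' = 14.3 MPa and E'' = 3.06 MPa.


|E*| = sqrt(E'^2 + E''^2)
= sqrt(14.3^2 + 3.06^2)
= sqrt(204.4900 + 9.3636)
= 14.624 MPa

14.624 MPa


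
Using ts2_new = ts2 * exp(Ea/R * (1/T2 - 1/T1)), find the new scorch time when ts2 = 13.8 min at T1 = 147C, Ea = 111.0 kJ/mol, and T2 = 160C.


Convert temperatures: T1 = 147 + 273.15 = 420.15 K, T2 = 160 + 273.15 = 433.15 K
ts2_new = 13.8 * exp(111000 / 8.314 * (1/433.15 - 1/420.15))
1/T2 - 1/T1 = -7.1433e-05
ts2_new = 5.32 min

5.32 min


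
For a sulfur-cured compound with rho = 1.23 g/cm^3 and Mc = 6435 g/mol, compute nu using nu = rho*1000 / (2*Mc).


nu = rho * 1000 / (2 * Mc)
nu = 1.23 * 1000 / (2 * 6435)
nu = 1230.0 / 12870
nu = 0.0956 mol/L

0.0956 mol/L


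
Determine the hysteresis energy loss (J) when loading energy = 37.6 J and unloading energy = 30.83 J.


Hysteresis loss = loading - unloading
= 37.6 - 30.83
= 6.77 J

6.77 J


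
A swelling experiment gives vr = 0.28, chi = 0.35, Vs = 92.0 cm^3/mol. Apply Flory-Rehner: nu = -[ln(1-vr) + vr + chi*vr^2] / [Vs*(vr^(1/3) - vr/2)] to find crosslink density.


ln(1 - vr) = ln(1 - 0.28) = -0.3285
Numerator = -((-0.3285) + 0.28 + 0.35 * 0.28^2) = 0.0211
Denominator = 92.0 * (0.28^(1/3) - 0.28/2) = 47.3076
nu = 0.0211 / 47.3076 = 4.4526e-04 mol/cm^3

4.4526e-04 mol/cm^3


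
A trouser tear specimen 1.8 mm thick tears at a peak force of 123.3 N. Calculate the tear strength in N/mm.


Tear strength = force / thickness
= 123.3 / 1.8
= 68.5 N/mm

68.5 N/mm


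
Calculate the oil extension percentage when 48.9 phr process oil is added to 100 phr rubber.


Oil % = oil / (100 + oil) * 100
= 48.9 / (100 + 48.9) * 100
= 48.9 / 148.9 * 100
= 32.84%

32.84%


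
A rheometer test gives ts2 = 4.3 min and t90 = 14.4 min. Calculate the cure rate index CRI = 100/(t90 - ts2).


CRI = 100 / (t90 - ts2)
= 100 / (14.4 - 4.3)
= 100 / 10.1
= 9.9 min^-1

9.9 min^-1


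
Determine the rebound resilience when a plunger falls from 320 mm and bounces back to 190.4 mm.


Resilience = h_rebound / h_drop * 100
= 190.4 / 320 * 100
= 59.5%

59.5%


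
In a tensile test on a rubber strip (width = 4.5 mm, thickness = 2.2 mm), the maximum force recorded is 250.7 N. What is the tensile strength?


Area = width * thickness = 4.5 * 2.2 = 9.9 mm^2
TS = force / area = 250.7 / 9.9 = 25.32 MPa

25.32 MPa


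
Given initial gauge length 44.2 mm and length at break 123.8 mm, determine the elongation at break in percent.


Elongation = (Lf - L0) / L0 * 100
= (123.8 - 44.2) / 44.2 * 100
= 79.6 / 44.2 * 100
= 180.1%

180.1%


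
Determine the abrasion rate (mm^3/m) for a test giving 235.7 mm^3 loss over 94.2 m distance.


Rate = volume_loss / distance
= 235.7 / 94.2
= 2.502 mm^3/m

2.502 mm^3/m


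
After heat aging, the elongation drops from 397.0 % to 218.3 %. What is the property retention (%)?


Retention = aged / original * 100
= 218.3 / 397.0 * 100
= 55.0%

55.0%


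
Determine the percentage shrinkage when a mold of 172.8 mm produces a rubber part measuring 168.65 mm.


Shrinkage = (mold - part) / mold * 100
= (172.8 - 168.65) / 172.8 * 100
= 4.15 / 172.8 * 100
= 2.4%

2.4%


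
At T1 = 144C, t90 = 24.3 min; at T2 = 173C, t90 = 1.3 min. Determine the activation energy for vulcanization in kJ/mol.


T1 = 417.15 K, T2 = 446.15 K
1/T1 - 1/T2 = 1.5582e-04
ln(t1/t2) = ln(24.3/1.3) = 2.9281
Ea = 8.314 * 2.9281 / 1.5582e-04 = 156233.0333 J/mol
Ea = 156.23 kJ/mol

156.23 kJ/mol


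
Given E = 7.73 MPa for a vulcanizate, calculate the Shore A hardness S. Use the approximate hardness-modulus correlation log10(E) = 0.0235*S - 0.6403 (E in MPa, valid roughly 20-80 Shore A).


log10(E) = 0.0235*S - 0.6403  =>  S = (log10(E) + 0.6403) / 0.0235
log10(7.73) = 0.888179
S = (0.888179 + 0.6403) / 0.0235 = 1.528479 / 0.0235
S = 65.0

Shore A = 65.0


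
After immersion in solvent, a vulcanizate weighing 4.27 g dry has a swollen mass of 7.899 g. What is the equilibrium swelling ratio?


Q = W_swollen / W_dry
Q = 7.899 / 4.27
Q = 1.85

Q = 1.85


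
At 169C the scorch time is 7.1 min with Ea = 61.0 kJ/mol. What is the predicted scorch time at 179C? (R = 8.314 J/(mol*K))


Convert temperatures: T1 = 169 + 273.15 = 442.15 K, T2 = 179 + 273.15 = 452.15 K
ts2_new = 7.1 * exp(61000 / 8.314 * (1/452.15 - 1/442.15))
1/T2 - 1/T1 = -5.0020e-05
ts2_new = 4.92 min

4.92 min


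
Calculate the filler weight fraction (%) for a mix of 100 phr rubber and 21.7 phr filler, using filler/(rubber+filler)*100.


Filler % = filler / (rubber + filler) * 100
= 21.7 / (100 + 21.7) * 100
= 21.7 / 121.7 * 100
= 17.83%

17.83%


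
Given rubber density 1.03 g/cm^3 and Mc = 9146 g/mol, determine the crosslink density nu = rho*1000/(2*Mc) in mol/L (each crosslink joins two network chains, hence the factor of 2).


nu = rho * 1000 / (2 * Mc)
nu = 1.03 * 1000 / (2 * 9146)
nu = 1030.0 / 18292
nu = 0.0563 mol/L

0.0563 mol/L


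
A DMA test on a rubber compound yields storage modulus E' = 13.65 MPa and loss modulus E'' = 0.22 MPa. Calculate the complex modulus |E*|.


|E*| = sqrt(E'^2 + E''^2)
= sqrt(13.65^2 + 0.22^2)
= sqrt(186.3225 + 0.0484)
= 13.652 MPa

13.652 MPa


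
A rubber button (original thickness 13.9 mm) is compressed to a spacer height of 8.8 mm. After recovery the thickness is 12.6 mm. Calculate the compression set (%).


CS = (t0 - recovered) / (t0 - ts) * 100
= (13.9 - 12.6) / (13.9 - 8.8) * 100
= 1.3 / 5.1 * 100
= 25.5%

25.5%


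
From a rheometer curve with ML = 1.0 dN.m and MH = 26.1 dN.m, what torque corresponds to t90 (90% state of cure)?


M90 = ML + 0.9 * (MH - ML)
M90 = 1.0 + 0.9 * (26.1 - 1.0)
M90 = 1.0 + 0.9 * 25.1
M90 = 23.59 dN.m

23.59 dN.m


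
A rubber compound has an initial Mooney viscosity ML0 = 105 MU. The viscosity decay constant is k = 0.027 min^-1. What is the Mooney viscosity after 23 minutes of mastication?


ML = ML0 * exp(-k * t)
ML = 105 * exp(-0.027 * 23)
ML = 105 * 0.5374
ML = 56.43 MU

56.43 MU


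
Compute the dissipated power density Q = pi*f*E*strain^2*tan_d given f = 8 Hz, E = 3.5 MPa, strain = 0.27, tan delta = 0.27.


Q = pi * f * E * strain^2 * tan_d
= pi * 8 * 3.5 * 0.27^2 * 0.27
= pi * 8 * 3.5 * 0.0729 * 0.27
= 1.7314

Q = 1.7314


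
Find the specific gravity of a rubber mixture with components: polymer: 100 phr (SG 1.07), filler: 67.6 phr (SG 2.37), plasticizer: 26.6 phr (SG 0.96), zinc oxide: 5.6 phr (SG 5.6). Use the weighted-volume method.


Sum of weights = 199.8
Volume contributions:
  polymer: 100/1.07 = 93.4579
  filler: 67.6/2.37 = 28.5232
  plasticizer: 26.6/0.96 = 27.7083
  zinc oxide: 5.6/5.6 = 1.0000
Sum of volumes = 150.6895
SG = 199.8 / 150.6895 = 1.326

SG = 1.326


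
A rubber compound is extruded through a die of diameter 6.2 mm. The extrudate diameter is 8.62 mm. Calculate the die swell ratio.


Die swell ratio = D_extrudate / D_die
= 8.62 / 6.2
= 1.39

Die swell = 1.39


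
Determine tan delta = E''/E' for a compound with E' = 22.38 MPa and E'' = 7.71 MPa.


tan delta = E'' / E'
= 7.71 / 22.38
= 0.3445

tan delta = 0.3445


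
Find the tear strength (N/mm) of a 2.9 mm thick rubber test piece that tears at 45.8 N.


Tear strength = force / thickness
= 45.8 / 2.9
= 15.79 N/mm

15.79 N/mm


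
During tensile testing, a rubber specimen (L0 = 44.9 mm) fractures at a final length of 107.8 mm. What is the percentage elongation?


Elongation = (Lf - L0) / L0 * 100
= (107.8 - 44.9) / 44.9 * 100
= 62.9 / 44.9 * 100
= 140.1%

140.1%


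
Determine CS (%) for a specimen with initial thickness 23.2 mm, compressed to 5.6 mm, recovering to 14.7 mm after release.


CS = (t0 - recovered) / (t0 - ts) * 100
= (23.2 - 14.7) / (23.2 - 5.6) * 100
= 8.5 / 17.6 * 100
= 48.3%

48.3%


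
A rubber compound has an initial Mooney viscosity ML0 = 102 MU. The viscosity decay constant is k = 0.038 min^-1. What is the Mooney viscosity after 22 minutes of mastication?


ML = ML0 * exp(-k * t)
ML = 102 * exp(-0.038 * 22)
ML = 102 * 0.4334
ML = 44.21 MU

44.21 MU


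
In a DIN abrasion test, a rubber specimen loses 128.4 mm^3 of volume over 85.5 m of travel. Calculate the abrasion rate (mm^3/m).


Rate = volume_loss / distance
= 128.4 / 85.5
= 1.502 mm^3/m

1.502 mm^3/m


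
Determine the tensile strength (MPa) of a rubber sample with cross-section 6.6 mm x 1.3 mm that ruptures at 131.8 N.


Area = width * thickness = 6.6 * 1.3 = 8.58 mm^2
TS = force / area = 131.8 / 8.58 = 15.36 MPa

15.36 MPa


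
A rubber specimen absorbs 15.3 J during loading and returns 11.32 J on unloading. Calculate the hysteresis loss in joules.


Hysteresis loss = loading - unloading
= 15.3 - 11.32
= 3.98 J

3.98 J


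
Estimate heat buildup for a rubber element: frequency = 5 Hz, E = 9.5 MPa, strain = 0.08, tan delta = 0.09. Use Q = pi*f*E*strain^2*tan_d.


Q = pi * f * E * strain^2 * tan_d
= pi * 5 * 9.5 * 0.08^2 * 0.09
= pi * 5 * 9.5 * 0.0064 * 0.09
= 0.0860

Q = 0.0860


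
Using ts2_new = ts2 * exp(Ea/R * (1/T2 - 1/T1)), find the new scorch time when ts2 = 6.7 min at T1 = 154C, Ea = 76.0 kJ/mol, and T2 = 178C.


Convert temperatures: T1 = 154 + 273.15 = 427.15 K, T2 = 178 + 273.15 = 451.15 K
ts2_new = 6.7 * exp(76000 / 8.314 * (1/451.15 - 1/427.15))
1/T2 - 1/T1 = -1.2454e-04
ts2_new = 2.15 min

2.15 min


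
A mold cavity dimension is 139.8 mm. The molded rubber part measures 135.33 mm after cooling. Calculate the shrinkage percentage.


Shrinkage = (mold - part) / mold * 100
= (139.8 - 135.33) / 139.8 * 100
= 4.47 / 139.8 * 100
= 3.2%

3.2%


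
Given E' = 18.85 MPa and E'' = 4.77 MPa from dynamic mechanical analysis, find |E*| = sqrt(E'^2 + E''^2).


|E*| = sqrt(E'^2 + E''^2)
= sqrt(18.85^2 + 4.77^2)
= sqrt(355.3225 + 22.7529)
= 19.444 MPa

19.444 MPa
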